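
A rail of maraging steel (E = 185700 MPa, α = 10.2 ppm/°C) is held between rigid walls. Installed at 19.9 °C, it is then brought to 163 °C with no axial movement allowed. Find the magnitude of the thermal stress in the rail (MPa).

E = 185700 MPa = 185.7 GPa.
ΔT = 143.1 K. Constrained thermal stress σ = E·α·ΔT = 185.7×10³ MPa × 10.2×10⁻⁶ × 143.1 = 271 MPa (compressive).

271 MPa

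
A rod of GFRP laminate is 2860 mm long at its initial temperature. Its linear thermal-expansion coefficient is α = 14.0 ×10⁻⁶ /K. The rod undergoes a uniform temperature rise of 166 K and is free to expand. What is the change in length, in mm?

6.65 mm

ΔL = α·L₀·ΔT = 14.0×10⁻⁶ × 2860 mm × 166.0 K = 6.65 mm.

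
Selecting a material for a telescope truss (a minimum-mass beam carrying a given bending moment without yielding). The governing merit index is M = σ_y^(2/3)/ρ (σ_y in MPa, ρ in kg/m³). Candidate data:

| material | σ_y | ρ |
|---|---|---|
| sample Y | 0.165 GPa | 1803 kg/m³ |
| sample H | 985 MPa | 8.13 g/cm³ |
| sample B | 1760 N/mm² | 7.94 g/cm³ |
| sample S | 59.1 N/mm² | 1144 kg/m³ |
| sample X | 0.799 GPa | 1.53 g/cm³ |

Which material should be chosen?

Convert each candidate to consistent units, then evaluate M:
  sample Y: σ_y = 165.0 MPa, ρ = 1803 kg/m³
  sample H: σ_y = 985.0 MPa, ρ = 8130 kg/m³
  sample B: σ_y = 1760 MPa, ρ = 7940 kg/m³
  sample S: σ_y = 59.10 MPa, ρ = 1144 kg/m³
  sample X: σ_y = 799.0 MPa, ρ = 1530 kg/m³
  sample X: M = 56.3×10⁻³
  sample B: M = 18.4×10⁻³
  sample Y: M = 16.7×10⁻³
  sample S: M = 13.3×10⁻³
  sample H: M = 12.2×10⁻³
Highest index: sample X.

sample X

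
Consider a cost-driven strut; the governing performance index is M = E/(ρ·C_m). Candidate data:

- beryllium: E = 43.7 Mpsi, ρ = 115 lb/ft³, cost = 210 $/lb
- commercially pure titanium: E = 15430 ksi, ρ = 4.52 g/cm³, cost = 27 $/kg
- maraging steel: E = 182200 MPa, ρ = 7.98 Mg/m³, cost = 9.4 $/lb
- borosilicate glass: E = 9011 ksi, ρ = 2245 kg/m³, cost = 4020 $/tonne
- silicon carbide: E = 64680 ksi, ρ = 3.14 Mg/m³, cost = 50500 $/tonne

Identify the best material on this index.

borosilicate glass

Putting every candidate on a common basis:
  beryllium: E = 301.3 GPa, ρ = 1842 kg/m³, cost = 463.0 $/kg
  commercially pure titanium: E = 106.4 GPa, ρ = 4520 kg/m³, cost = 27.00 $/kg
  maraging steel: E = 182.2 GPa, ρ = 7980 kg/m³, cost = 20.72 $/kg
  borosilicate glass: E = 62.13 GPa, ρ = 2245 kg/m³, cost = 4.020 $/kg
  silicon carbide: E = 446.0 GPa, ρ = 3140 kg/m³, cost = 50.50 $/kg
  borosilicate glass: M = 6.88 MN·m per $
  silicon carbide: M = 2.81 MN·m per $
  maraging steel: M = 1.10 MN·m per $
  commercially pure titanium: M = 0.872 MN·m per $
  beryllium: M = 0.353 MN·m per $
Highest index: borosilicate glass.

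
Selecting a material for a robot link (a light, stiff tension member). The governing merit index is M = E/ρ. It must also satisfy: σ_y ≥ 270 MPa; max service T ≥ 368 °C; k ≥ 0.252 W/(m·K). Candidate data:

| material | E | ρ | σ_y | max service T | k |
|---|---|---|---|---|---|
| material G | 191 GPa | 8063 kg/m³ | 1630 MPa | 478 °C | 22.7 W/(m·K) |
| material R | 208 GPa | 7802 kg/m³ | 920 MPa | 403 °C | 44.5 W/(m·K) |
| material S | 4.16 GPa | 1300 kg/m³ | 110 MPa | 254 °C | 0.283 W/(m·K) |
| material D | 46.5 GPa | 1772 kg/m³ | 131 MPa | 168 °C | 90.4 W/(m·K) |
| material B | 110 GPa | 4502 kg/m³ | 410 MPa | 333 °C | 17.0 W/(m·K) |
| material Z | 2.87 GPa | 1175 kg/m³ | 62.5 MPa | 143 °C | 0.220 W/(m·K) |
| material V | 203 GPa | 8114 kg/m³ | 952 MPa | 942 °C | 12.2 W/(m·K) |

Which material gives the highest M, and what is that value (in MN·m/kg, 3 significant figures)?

material R, M = 26.7 MN·m/kg

Screen on constraints: σ_y ≥ 270 MPa; max service T ≥ 368 °C; k ≥ 0.252 W/(m·K). Survivors: material G, material R, material V.
Computing M directly (units already consistent):
  material R: M = 26.7 MN·m/kg
  material V: M = 25.0 MN·m/kg
  material G: M = 23.7 MN·m/kg
Highest index: material R.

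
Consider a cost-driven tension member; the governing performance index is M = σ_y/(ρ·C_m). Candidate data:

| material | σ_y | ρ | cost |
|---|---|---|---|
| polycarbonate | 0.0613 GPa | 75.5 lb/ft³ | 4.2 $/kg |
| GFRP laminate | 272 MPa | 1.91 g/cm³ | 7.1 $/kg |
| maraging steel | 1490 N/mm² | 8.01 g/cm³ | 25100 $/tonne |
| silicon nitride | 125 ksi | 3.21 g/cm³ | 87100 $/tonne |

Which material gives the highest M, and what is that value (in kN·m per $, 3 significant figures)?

GFRP laminate, M = 20.1 kN·m per $

Normalizing units and computing the index:
  polycarbonate: σ_y = 61.30 MPa, ρ = 1209 kg/m³, cost = 4.200 $/kg
  GFRP laminate: σ_y = 272.0 MPa, ρ = 1910 kg/m³, cost = 7.100 $/kg
  maraging steel: σ_y = 1490 MPa, ρ = 8010 kg/m³, cost = 25.10 $/kg
  silicon nitride: σ_y = 861.8 MPa, ρ = 3210 kg/m³, cost = 87.10 $/kg
  GFRP laminate: M = 20.1 kN·m per $
  polycarbonate: M = 12.1 kN·m per $
  maraging steel: M = 7.41 kN·m per $
  silicon nitride: M = 3.08 kN·m per $
The maximum is for GFRP laminate.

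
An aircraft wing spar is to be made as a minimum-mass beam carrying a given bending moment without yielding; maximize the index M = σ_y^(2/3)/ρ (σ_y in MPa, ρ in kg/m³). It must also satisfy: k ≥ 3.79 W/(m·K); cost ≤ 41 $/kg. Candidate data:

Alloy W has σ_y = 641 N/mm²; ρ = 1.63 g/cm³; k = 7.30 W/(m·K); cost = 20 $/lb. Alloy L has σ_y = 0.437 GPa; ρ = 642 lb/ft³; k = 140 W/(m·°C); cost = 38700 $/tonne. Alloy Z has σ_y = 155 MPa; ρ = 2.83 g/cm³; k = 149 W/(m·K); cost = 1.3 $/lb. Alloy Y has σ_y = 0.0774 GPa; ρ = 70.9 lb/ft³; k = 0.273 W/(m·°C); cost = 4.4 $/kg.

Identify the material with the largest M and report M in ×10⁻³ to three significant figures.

alloy Z, M = 10.2×10⁻³

Screen on constraints: k ≥ 3.79 W/(m·K); cost ≤ 41 $/kg. Survivors: alloy L, alloy Z.
After converting to SI:
  alloy L: σ_y = 437.0 MPa, ρ = 10280 kg/m³
  alloy Z: σ_y = 155.0 MPa, ρ = 2830 kg/m³
  alloy Z: M = 10.2×10⁻³
  alloy L: M = 5.60×10⁻³
Alloy Z ranks first.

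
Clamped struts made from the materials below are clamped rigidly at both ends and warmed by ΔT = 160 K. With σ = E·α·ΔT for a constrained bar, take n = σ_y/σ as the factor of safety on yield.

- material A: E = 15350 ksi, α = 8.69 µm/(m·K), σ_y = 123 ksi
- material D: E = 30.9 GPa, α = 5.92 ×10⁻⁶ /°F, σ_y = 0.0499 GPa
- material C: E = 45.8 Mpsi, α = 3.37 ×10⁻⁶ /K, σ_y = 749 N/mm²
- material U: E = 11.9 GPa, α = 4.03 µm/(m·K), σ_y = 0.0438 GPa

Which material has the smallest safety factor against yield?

material D

In consistent units (E in GPa, α in ×10⁻⁶/K, σ_y in MPa):
  material A: E = 105.8, α = 8.69, σ_y = 848.1 → σ = 147 MPa, n = 5.76
  material D: E = 30.90, α = 10.7, σ_y = 49.90 → σ = 52.7 MPa, n = 0.947
  material C: E = 315.8, α = 3.37, σ_y = 749.0 → σ = 170 MPa, n = 4.40
  material U: E = 11.90, α = 4.03, σ_y = 43.80 → σ = 7.67 MPa, n = 5.71
The minimum is material D at n = 0.947.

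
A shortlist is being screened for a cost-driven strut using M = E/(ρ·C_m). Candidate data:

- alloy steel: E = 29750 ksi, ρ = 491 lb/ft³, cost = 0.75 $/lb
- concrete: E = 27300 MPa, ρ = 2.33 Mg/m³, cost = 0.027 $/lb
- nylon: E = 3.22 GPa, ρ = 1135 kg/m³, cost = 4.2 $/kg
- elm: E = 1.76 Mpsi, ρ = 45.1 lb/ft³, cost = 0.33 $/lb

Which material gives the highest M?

concrete

Normalizing units and computing the index:
  alloy steel: E = 205.1 GPa, ρ = 7865 kg/m³, cost = 1.653 $/kg
  concrete: E = 27.30 GPa, ρ = 2330 kg/m³, cost = 0.05952 $/kg
  nylon: E = 3.220 GPa, ρ = 1135 kg/m³, cost = 4.200 $/kg
  elm: E = 12.13 GPa, ρ = 722.4 kg/m³, cost = 0.7275 $/kg
  concrete: M = 197 MN·m per $
  elm: M = 23.1 MN·m per $
  alloy steel: M = 15.8 MN·m per $
  nylon: M = 0.675 MN·m per $
Concrete ranks first.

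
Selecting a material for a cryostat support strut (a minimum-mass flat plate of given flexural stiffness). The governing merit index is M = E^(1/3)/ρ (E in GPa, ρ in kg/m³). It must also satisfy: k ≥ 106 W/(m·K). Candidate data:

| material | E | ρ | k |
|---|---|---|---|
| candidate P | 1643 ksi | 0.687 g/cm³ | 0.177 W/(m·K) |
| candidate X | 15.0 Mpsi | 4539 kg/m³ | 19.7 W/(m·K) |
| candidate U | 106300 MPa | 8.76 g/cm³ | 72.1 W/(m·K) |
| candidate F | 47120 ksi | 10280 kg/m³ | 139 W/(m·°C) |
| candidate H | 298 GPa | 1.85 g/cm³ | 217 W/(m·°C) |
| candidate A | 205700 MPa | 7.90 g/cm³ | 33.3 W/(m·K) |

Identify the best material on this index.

candidate H

Screen on constraints: k ≥ 106 W/(m·K). Survivors: candidate F, candidate H.
Convert each candidate to consistent units, then evaluate M:
  candidate F: E = 324.9 GPa, ρ = 10280 kg/m³
  candidate H: E = 298.0 GPa, ρ = 1850 kg/m³
  candidate H: M = 3.61×10⁻³
  candidate F: M = 0.669×10⁻³
Highest index: candidate H.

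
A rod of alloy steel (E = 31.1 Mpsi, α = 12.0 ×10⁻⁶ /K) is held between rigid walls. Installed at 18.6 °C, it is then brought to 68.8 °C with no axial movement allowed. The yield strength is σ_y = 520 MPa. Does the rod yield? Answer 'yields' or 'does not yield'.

E = 31.1 Mpsi = 214.4 GPa.
ΔT = 50.20 K. Constrained thermal stress σ = E·α·ΔT = 214.4×10³ MPa × 12.0×10⁻⁶ × 50.20 = 129 MPa (compressive).
Compare to σ_y = 520 MPa: σ < σ_y, so it does not yield.

does not yield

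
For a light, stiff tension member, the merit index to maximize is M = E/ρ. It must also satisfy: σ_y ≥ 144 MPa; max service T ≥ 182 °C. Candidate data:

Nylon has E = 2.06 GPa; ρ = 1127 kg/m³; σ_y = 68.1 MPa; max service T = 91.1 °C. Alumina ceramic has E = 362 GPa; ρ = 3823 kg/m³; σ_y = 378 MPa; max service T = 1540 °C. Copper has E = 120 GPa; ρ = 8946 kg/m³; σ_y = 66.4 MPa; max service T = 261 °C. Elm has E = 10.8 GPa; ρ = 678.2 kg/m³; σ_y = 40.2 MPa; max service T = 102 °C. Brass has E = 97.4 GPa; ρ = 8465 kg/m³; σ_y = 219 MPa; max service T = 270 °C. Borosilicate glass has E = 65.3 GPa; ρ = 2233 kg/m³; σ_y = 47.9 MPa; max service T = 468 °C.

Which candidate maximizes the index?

alumina ceramic

Screen on constraints: σ_y ≥ 144 MPa; max service T ≥ 182 °C. Survivors: alumina ceramic, brass.
Per-candidate index values:
  alumina ceramic: M = 94.7 MN·m/kg
  brass: M = 11.5 MN·m/kg
Alumina ceramic has the largest M.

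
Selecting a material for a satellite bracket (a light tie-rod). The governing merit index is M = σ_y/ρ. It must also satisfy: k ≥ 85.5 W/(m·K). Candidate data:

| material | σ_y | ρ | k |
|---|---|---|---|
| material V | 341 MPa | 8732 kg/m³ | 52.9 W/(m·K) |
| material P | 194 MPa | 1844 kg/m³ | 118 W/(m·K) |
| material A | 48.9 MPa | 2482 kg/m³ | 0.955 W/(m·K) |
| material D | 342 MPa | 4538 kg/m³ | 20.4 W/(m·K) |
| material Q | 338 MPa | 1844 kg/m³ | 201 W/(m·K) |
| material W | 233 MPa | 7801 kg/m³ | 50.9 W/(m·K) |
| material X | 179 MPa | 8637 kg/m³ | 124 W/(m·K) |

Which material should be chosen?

material Q

Screen on constraints: k ≥ 85.5 W/(m·K). Survivors: material P, material Q, material X.
Per-candidate index values:
  material Q: M = 183 kN·m/kg
  material P: M = 105 kN·m/kg
  material X: M = 20.7 kN·m/kg
Material Q has the largest M.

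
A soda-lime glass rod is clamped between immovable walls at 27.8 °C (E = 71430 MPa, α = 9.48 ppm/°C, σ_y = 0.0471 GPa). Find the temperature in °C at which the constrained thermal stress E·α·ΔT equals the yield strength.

E = 71430 MPa = 71.43 GPa.
σ_y = 0.0471 GPa = 47.10 MPa.
E·α·ΔT = 47.10 MPa ⇒ ΔT = 47.10 / (71.43×10³ × 9.48×10⁻⁶) = 69.56 K.
T = 27.8 + 69.56 = 97.36 °C.

97.4 °C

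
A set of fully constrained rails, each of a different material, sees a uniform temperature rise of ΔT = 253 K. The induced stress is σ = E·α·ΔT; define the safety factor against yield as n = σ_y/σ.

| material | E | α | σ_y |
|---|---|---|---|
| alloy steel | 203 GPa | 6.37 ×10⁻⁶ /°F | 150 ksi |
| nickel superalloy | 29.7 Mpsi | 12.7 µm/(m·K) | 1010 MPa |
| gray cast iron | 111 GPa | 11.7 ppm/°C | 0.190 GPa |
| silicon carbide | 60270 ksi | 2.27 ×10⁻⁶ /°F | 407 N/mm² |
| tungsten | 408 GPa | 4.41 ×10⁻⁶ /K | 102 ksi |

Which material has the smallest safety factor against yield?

gray cast iron

In consistent units (E in GPa, α in ×10⁻⁶/K, σ_y in MPa):
  alloy steel: E = 203.0, α = 11.5, σ_y = 1034 → σ = 589 MPa, n = 1.76
  nickel superalloy: E = 204.8, α = 12.7, σ_y = 1010 → σ = 658 MPa, n = 1.54
  gray cast iron: E = 111.0, α = 11.7, σ_y = 190.0 → σ = 329 MPa, n = 0.578
  silicon carbide: E = 415.5, α = 4.09, σ_y = 407.0 → σ = 430 MPa, n = 0.947
  tungsten: E = 408.0, α = 4.41, σ_y = 703.3 → σ = 455 MPa, n = 1.54
Gray cast iron has the lowest safety factor, n = 0.578.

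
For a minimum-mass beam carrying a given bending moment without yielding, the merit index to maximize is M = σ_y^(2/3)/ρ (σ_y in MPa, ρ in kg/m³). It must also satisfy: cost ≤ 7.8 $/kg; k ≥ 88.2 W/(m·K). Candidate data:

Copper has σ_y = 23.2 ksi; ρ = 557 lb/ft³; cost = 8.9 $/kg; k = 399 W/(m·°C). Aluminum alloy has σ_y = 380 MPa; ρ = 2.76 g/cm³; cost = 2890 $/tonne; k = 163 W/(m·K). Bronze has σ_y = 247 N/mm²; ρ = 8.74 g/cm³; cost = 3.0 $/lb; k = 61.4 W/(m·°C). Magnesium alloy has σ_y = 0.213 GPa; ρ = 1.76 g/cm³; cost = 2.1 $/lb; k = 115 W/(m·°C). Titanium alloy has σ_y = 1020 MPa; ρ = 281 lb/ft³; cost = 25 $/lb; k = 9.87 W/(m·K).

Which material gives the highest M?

Screen on constraints: cost ≤ 7.8 $/kg; k ≥ 88.2 W/(m·K). Survivors: aluminum alloy, magnesium alloy.
In SI units:
  aluminum alloy: σ_y = 380.0 MPa, ρ = 2760 kg/m³
  magnesium alloy: σ_y = 213.0 MPa, ρ = 1760 kg/m³
  magnesium alloy: M = 20.3×10⁻³
  aluminum alloy: M = 19.0×10⁻³
Magnesium alloy ranks first.

magnesium alloy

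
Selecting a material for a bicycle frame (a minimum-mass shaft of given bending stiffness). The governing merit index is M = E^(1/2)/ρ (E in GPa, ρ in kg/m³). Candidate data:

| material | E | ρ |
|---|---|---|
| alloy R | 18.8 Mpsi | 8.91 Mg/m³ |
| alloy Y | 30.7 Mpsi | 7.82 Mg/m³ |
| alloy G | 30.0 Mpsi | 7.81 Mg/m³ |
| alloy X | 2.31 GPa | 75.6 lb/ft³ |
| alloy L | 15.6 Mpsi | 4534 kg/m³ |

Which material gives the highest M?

Normalizing units and computing the index:
  alloy R: E = 129.6 GPa, ρ = 8910 kg/m³
  alloy Y: E = 211.7 GPa, ρ = 7820 kg/m³
  alloy G: E = 206.8 GPa, ρ = 7810 kg/m³
  alloy X: E = 2.310 GPa, ρ = 1211 kg/m³
  alloy L: E = 107.6 GPa, ρ = 4534 kg/m³
  alloy L: M = 2.29×10⁻³
  alloy Y: M = 1.86×10⁻³
  alloy G: M = 1.84×10⁻³
  alloy R: M = 1.28×10⁻³
  alloy X: M = 1.26×10⁻³
Alloy L ranks first.

alloy L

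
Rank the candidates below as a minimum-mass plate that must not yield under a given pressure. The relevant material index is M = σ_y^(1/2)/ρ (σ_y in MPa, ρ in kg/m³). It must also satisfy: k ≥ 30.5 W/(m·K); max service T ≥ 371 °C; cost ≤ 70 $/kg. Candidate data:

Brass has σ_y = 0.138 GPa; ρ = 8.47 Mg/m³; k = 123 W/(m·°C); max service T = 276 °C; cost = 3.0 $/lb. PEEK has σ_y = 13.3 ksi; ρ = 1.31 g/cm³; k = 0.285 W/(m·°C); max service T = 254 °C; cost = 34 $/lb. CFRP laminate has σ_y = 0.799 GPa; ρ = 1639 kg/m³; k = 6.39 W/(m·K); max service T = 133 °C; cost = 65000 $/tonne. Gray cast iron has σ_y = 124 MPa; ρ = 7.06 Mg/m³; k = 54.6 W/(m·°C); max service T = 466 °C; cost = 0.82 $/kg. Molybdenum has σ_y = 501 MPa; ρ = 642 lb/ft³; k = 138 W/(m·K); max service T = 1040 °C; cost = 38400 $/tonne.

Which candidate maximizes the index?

Screen on constraints: k ≥ 30.5 W/(m·K); max service T ≥ 371 °C; cost ≤ 70 $/kg. Survivors: gray cast iron, molybdenum.
Convert each candidate to consistent units, then evaluate M:
  gray cast iron: σ_y = 124.0 MPa, ρ = 7060 kg/m³
  molybdenum: σ_y = 501.0 MPa, ρ = 10280 kg/m³
  molybdenum: M = 2.18×10⁻³
  gray cast iron: M = 1.58×10⁻³
The maximum is for molybdenum.

molybdenum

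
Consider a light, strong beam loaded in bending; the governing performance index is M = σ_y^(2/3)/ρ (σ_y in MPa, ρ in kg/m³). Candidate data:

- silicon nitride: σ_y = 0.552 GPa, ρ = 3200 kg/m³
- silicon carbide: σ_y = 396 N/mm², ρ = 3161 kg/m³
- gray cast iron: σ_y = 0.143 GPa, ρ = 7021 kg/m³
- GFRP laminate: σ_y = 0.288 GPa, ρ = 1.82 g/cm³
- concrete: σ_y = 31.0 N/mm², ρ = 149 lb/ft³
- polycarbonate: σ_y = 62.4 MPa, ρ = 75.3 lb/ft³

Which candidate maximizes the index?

In SI units:
  silicon nitride: σ_y = 552.0 MPa, ρ = 3200 kg/m³
  silicon carbide: σ_y = 396.0 MPa, ρ = 3161 kg/m³
  gray cast iron: σ_y = 143.0 MPa, ρ = 7021 kg/m³
  GFRP laminate: σ_y = 288.0 MPa, ρ = 1820 kg/m³
  concrete: σ_y = 31.00 MPa, ρ = 2387 kg/m³
  polycarbonate: σ_y = 62.40 MPa, ρ = 1206 kg/m³
  GFRP laminate: M = 24.0×10⁻³
  silicon nitride: M = 21.0×10⁻³
  silicon carbide: M = 17.1×10⁻³
  polycarbonate: M = 13.0×10⁻³
  concrete: M = 4.13×10⁻³
  gray cast iron: M = 3.89×10⁻³
Highest index: GFRP laminate.

GFRP laminate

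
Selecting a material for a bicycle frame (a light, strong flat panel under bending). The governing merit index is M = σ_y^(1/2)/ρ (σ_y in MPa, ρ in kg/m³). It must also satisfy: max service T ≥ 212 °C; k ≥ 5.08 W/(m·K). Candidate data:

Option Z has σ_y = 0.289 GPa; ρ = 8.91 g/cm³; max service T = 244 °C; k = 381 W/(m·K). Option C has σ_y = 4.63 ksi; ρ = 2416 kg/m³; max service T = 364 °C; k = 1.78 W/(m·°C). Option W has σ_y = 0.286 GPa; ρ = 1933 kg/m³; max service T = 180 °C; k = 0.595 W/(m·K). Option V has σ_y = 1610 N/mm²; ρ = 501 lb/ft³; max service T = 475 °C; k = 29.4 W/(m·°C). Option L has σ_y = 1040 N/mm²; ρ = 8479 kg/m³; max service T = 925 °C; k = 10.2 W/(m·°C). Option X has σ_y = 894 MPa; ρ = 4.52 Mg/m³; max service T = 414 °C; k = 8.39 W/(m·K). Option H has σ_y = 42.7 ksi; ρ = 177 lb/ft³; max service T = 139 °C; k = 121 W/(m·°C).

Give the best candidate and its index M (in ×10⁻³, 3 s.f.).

Screen on constraints: max service T ≥ 212 °C; k ≥ 5.08 W/(m·K). Survivors: option Z, option V, option L, option X.
In SI units:
  option Z: σ_y = 289.0 MPa, ρ = 8910 kg/m³
  option V: σ_y = 1610 MPa, ρ = 8025 kg/m³
  option L: σ_y = 1040 MPa, ρ = 8479 kg/m³
  option X: σ_y = 894.0 MPa, ρ = 4520 kg/m³
  option X: M = 6.62×10⁻³
  option V: M = 5.00×10⁻³
  option L: M = 3.80×10⁻³
  option Z: M = 1.91×10⁻³
Option X ranks first.

option X, M = 6.62×10⁻³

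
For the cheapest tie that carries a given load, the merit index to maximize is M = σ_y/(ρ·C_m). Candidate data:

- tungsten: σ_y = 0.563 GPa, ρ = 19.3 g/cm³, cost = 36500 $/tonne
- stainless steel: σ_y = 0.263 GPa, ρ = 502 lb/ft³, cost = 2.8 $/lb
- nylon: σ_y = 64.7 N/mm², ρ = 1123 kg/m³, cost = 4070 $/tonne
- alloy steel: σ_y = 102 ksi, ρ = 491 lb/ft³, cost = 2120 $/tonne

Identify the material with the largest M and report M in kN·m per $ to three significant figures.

Convert each candidate to consistent units, then evaluate M:
  tungsten: σ_y = 563.0 MPa, ρ = 19300 kg/m³, cost = 36.50 $/kg
  stainless steel: σ_y = 263.0 MPa, ρ = 8041 kg/m³, cost = 6.173 $/kg
  nylon: σ_y = 64.70 MPa, ρ = 1123 kg/m³, cost = 4.070 $/kg
  alloy steel: σ_y = 703.3 MPa, ρ = 7865 kg/m³, cost = 2.120 $/kg
  alloy steel: M = 42.2 kN·m per $
  nylon: M = 14.2 kN·m per $
  stainless steel: M = 5.30 kN·m per $
  tungsten: M = 0.799 kN·m per $
Alloy steel has the largest M.

alloy steel, M = 42.2 kN·m per $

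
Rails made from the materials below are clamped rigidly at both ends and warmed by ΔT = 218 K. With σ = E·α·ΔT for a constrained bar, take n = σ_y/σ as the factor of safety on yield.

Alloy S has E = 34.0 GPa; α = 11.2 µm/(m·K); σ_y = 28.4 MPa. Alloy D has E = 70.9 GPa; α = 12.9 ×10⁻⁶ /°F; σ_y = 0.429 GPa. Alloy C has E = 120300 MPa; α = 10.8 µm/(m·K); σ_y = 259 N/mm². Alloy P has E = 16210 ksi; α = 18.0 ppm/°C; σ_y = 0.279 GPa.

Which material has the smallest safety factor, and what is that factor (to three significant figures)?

Converting E to GPa, α to ×10⁻⁶/K, σ_y to MPa, then σ and n for each:
  alloy S: E = 34.00, α = 11.2, σ_y = 28.40 → σ = 83.0 MPa, n = 0.342
  alloy D: E = 70.90, α = 23.2, σ_y = 429.0 → σ = 359 MPa, n = 1.20
  alloy C: E = 120.3, α = 10.8, σ_y = 259.0 → σ = 283 MPa, n = 0.914
  alloy P: E = 111.8, α = 18.0, σ_y = 279.0 → σ = 439 MPa, n = 0.636
Alloy S has the lowest safety factor, n = 0.342.

alloy S, n = 0.342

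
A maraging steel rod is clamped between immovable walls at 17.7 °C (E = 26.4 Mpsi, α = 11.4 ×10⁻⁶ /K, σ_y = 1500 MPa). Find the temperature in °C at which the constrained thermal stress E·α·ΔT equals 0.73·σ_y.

545 °C

E = 26.4 Mpsi = 182.0 GPa.
E·α·ΔT = 1095 MPa ⇒ ΔT = 1095 / (182.0×10³ × 11.4×10⁻⁶) = 527.7 K.
T = 17.7 + 527.7 = 545.4 °C.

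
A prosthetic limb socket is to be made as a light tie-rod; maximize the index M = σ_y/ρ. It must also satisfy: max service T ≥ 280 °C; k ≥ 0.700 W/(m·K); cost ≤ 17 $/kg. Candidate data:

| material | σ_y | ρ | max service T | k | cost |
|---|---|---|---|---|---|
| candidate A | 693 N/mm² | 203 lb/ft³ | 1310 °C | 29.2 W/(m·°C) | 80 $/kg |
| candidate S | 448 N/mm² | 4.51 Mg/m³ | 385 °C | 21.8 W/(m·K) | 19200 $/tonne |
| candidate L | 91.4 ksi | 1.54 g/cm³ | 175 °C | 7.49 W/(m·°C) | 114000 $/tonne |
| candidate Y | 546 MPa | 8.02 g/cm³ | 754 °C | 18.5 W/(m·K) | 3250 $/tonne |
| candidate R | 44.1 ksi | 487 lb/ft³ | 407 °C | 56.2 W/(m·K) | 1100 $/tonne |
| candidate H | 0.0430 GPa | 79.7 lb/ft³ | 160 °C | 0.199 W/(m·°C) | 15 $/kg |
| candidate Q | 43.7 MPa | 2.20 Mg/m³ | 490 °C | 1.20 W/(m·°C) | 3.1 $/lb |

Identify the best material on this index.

Screen on constraints: max service T ≥ 280 °C; k ≥ 0.700 W/(m·K); cost ≤ 17 $/kg. Survivors: candidate Y, candidate R, candidate Q.
Normalizing units and computing the index:
  candidate Y: σ_y = 546.0 MPa, ρ = 8020 kg/m³
  candidate R: σ_y = 304.1 MPa, ρ = 7801 kg/m³
  candidate Q: σ_y = 43.70 MPa, ρ = 2200 kg/m³
  candidate Y: M = 68.1 kN·m/kg
  candidate R: M = 39.0 kN·m/kg
  candidate Q: M = 19.9 kN·m/kg
The maximum is for candidate Y.

candidate Y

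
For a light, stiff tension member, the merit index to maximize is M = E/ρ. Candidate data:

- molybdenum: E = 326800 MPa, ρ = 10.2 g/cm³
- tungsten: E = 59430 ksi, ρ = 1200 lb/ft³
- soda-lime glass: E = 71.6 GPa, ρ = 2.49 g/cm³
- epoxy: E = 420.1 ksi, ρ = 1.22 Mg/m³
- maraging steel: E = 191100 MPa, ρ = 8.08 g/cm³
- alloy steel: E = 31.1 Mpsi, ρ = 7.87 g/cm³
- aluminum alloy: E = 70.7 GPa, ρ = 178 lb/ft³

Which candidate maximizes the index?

Convert each candidate to consistent units, then evaluate M:
  molybdenum: E = 326.8 GPa, ρ = 10200 kg/m³
  tungsten: E = 409.8 GPa, ρ = 19220 kg/m³
  soda-lime glass: E = 71.60 GPa, ρ = 2490 kg/m³
  epoxy: E = 2.896 GPa, ρ = 1220 kg/m³
  maraging steel: E = 191.1 GPa, ρ = 8080 kg/m³
  alloy steel: E = 214.4 GPa, ρ = 7870 kg/m³
  aluminum alloy: E = 70.70 GPa, ρ = 2851 kg/m³
  molybdenum: M = 32.0 MN·m/kg
  soda-lime glass: M = 28.8 MN·m/kg
  alloy steel: M = 27.2 MN·m/kg
  aluminum alloy: M = 24.8 MN·m/kg
  maraging steel: M = 23.7 MN·m/kg
  tungsten: M = 21.3 MN·m/kg
  epoxy: M = 2.37 MN·m/kg
Highest index: molybdenum.

molybdenum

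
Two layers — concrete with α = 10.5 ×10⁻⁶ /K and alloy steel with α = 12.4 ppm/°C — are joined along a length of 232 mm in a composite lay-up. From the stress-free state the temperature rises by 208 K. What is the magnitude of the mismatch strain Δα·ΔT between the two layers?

Δα = |10.5 − 12.4|×10⁻⁶/K = 1.90×10⁻⁶/K.
Mismatch strain = Δα·ΔT = 1.90×10⁻⁶ × 208.0 = 3.95×10⁻⁴.

3.95×10⁻⁴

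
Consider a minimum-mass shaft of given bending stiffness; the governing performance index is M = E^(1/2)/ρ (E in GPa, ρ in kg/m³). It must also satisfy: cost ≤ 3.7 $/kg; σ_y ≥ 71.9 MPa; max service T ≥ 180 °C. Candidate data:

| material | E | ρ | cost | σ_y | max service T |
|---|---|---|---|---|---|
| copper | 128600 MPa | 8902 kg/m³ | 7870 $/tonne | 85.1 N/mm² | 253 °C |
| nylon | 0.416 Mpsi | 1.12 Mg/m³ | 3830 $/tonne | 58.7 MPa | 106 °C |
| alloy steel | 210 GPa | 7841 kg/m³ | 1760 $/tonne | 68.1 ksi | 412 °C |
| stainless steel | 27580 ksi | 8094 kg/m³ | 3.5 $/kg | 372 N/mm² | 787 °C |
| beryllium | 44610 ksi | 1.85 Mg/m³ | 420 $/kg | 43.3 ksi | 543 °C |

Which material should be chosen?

alloy steel

Screen on constraints: cost ≤ 3.7 $/kg; σ_y ≥ 71.9 MPa; max service T ≥ 180 °C. Survivors: alloy steel, stainless steel.
Normalizing units and computing the index:
  alloy steel: E = 210.0 GPa, ρ = 7841 kg/m³
  stainless steel: E = 190.2 GPa, ρ = 8094 kg/m³
  alloy steel: M = 1.85×10⁻³
  stainless steel: M = 1.70×10⁻³
The maximum is for alloy steel.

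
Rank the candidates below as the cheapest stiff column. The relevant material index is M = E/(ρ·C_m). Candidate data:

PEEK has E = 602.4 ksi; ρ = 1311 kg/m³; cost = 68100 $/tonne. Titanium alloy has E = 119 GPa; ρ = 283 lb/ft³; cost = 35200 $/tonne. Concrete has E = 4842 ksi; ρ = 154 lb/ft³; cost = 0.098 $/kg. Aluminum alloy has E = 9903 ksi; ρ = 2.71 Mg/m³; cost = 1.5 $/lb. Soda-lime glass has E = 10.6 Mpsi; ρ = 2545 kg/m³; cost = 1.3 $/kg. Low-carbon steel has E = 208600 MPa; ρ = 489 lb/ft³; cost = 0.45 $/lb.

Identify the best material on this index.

Normalizing units and computing the index:
  PEEK: E = 4.153 GPa, ρ = 1311 kg/m³, cost = 68.10 $/kg
  titanium alloy: E = 119.0 GPa, ρ = 4533 kg/m³, cost = 35.20 $/kg
  concrete: E = 33.38 GPa, ρ = 2467 kg/m³, cost = 0.09800 $/kg
  aluminum alloy: E = 68.28 GPa, ρ = 2710 kg/m³, cost = 3.307 $/kg
  soda-lime glass: E = 73.08 GPa, ρ = 2545 kg/m³, cost = 1.300 $/kg
  low-carbon steel: E = 208.6 GPa, ρ = 7833 kg/m³, cost = 0.9921 $/kg
  concrete: M = 138 MN·m per $
  low-carbon steel: M = 26.8 MN·m per $
  soda-lime glass: M = 22.1 MN·m per $
  aluminum alloy: M = 7.62 MN·m per $
  titanium alloy: M = 0.746 MN·m per $
  PEEK: M = 0.0465 MN·m per $
Concrete has the largest M.

concrete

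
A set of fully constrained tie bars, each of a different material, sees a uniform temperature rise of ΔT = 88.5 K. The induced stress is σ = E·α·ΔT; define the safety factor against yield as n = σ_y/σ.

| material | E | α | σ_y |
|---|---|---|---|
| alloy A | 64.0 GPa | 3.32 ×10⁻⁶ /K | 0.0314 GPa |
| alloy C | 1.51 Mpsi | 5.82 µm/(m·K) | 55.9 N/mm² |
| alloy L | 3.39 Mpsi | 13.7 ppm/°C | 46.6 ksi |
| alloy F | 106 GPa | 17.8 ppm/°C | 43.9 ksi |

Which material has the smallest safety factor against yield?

alloy A

With everything in SI (GPa, ×10⁻⁶/K, MPa):
  alloy A: E = 64.00, α = 3.32, σ_y = 31.40 → σ = 18.8 MPa, n = 1.67
  alloy C: E = 10.41, α = 5.82, σ_y = 55.90 → σ = 5.36 MPa, n = 10.4
  alloy L: E = 23.37, α = 13.7, σ_y = 321.3 → σ = 28.3 MPa, n = 11.3
  alloy F: E = 106.0, α = 17.8, σ_y = 302.7 → σ = 167 MPa, n = 1.81
Alloy A has the lowest safety factor, n = 1.67.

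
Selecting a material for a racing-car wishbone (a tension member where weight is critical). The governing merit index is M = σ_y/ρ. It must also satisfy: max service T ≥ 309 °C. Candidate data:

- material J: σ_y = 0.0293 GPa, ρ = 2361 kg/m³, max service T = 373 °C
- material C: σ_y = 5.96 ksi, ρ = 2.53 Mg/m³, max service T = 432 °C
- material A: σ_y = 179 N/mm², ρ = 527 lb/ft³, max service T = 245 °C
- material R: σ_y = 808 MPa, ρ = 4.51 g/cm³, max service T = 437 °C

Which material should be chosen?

Screen on constraints: max service T ≥ 309 °C. Survivors: material J, material C, material R.
Convert each candidate to consistent units, then evaluate M:
  material J: σ_y = 29.30 MPa, ρ = 2361 kg/m³
  material C: σ_y = 41.09 MPa, ρ = 2530 kg/m³
  material R: σ_y = 808.0 MPa, ρ = 4510 kg/m³
  material R: M = 179 kN·m/kg
  material C: M = 16.2 kN·m/kg
  material J: M = 12.4 kN·m/kg
Material R has the largest M.

material R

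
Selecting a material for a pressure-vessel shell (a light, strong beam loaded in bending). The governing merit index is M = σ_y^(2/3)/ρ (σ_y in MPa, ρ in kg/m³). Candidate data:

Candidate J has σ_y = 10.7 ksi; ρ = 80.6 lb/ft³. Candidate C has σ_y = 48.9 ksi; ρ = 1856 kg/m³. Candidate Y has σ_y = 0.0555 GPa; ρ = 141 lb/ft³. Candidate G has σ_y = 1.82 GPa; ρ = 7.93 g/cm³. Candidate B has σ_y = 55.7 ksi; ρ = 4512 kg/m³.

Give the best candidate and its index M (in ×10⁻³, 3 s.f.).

candidate C, M = 26.1×10⁻³

Putting every candidate on a common basis:
  candidate J: σ_y = 73.77 MPa, ρ = 1291 kg/m³
  candidate C: σ_y = 337.2 MPa, ρ = 1856 kg/m³
  candidate Y: σ_y = 55.50 MPa, ρ = 2259 kg/m³
  candidate G: σ_y = 1820 MPa, ρ = 7930 kg/m³
  candidate B: σ_y = 384.0 MPa, ρ = 4512 kg/m³
  candidate C: M = 26.1×10⁻³
  candidate G: M = 18.8×10⁻³
  candidate J: M = 13.6×10⁻³
  candidate B: M = 11.7×10⁻³
  candidate Y: M = 6.44×10⁻³
The maximum is for candidate C.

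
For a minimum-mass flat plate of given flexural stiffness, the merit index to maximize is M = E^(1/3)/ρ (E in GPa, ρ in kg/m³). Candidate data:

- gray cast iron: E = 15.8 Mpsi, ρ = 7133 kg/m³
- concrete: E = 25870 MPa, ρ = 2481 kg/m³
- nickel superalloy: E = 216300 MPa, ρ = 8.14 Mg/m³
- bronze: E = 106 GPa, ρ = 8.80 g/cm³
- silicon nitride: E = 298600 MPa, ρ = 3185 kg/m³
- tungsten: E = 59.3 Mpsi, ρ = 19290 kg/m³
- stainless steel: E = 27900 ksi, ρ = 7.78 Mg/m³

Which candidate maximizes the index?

Convert each candidate to consistent units, then evaluate M:
  gray cast iron: E = 108.9 GPa, ρ = 7133 kg/m³
  concrete: E = 25.87 GPa, ρ = 2481 kg/m³
  nickel superalloy: E = 216.3 GPa, ρ = 8140 kg/m³
  bronze: E = 106.0 GPa, ρ = 8800 kg/m³
  silicon nitride: E = 298.6 GPa, ρ = 3185 kg/m³
  tungsten: E = 408.9 GPa, ρ = 19290 kg/m³
  stainless steel: E = 192.4 GPa, ρ = 7780 kg/m³
  silicon nitride: M = 2.10×10⁻³
  concrete: M = 1.19×10⁻³
  stainless steel: M = 0.742×10⁻³
  nickel superalloy: M = 0.737×10⁻³
  gray cast iron: M = 0.670×10⁻³
  bronze: M = 0.538×10⁻³
  tungsten: M = 0.385×10⁻³
Silicon nitride has the largest M.

silicon nitride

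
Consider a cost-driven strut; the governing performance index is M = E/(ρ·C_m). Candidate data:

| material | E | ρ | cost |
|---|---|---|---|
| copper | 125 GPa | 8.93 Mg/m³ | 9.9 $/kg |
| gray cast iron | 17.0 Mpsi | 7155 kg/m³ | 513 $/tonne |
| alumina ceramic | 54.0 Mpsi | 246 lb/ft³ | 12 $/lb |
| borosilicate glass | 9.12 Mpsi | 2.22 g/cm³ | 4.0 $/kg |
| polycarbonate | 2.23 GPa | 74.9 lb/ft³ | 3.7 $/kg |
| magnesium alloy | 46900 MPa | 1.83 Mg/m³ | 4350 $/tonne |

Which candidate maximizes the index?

In SI units:
  copper: E = 125.0 GPa, ρ = 8930 kg/m³, cost = 9.900 $/kg
  gray cast iron: E = 117.2 GPa, ρ = 7155 kg/m³, cost = 0.5130 $/kg
  alumina ceramic: E = 372.3 GPa, ρ = 3941 kg/m³, cost = 26.46 $/kg
  borosilicate glass: E = 62.88 GPa, ρ = 2220 kg/m³, cost = 4.000 $/kg
  polycarbonate: E = 2.230 GPa, ρ = 1200 kg/m³, cost = 3.700 $/kg
  magnesium alloy: E = 46.90 GPa, ρ = 1830 kg/m³, cost = 4.350 $/kg
  gray cast iron: M = 31.9 MN·m per $
  borosilicate glass: M = 7.08 MN·m per $
  magnesium alloy: M = 5.89 MN·m per $
  alumina ceramic: M = 3.57 MN·m per $
  copper: M = 1.41 MN·m per $
  polycarbonate: M = 0.502 MN·m per $
The maximum is for gray cast iron.

gray cast iron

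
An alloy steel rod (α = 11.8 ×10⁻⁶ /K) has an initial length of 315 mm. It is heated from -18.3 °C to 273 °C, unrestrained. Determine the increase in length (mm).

1.08 mm

ΔT = 273 − (-18.3) = 291.3 K.
ΔL = α·L₀·ΔT = 11.8×10⁻⁶ × 315 mm × 291.3 K = 1.08 mm.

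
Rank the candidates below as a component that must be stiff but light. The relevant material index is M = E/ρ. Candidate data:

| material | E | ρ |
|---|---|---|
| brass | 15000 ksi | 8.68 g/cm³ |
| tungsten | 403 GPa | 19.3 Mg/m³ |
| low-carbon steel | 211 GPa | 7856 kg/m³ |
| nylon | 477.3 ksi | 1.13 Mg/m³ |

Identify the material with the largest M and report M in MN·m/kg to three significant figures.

Convert each candidate to consistent units, then evaluate M:
  brass: E = 103.4 GPa, ρ = 8680 kg/m³
  tungsten: E = 403.0 GPa, ρ = 19300 kg/m³
  low-carbon steel: E = 211.0 GPa, ρ = 7856 kg/m³
  nylon: E = 3.291 GPa, ρ = 1130 kg/m³
  low-carbon steel: M = 26.9 MN·m/kg
  tungsten: M = 20.9 MN·m/kg
  brass: M = 11.9 MN·m/kg
  nylon: M = 2.91 MN·m/kg
The maximum is for low-carbon steel.

low-carbon steel, M = 26.9 MN·m/kg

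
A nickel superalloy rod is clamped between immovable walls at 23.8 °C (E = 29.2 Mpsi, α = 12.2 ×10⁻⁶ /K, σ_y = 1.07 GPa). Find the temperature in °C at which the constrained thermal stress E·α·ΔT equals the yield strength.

E = 29.2 Mpsi = 201.3 GPa.
σ_y = 1.07 GPa = 1070 MPa.
E·α·ΔT = 1070 MPa ⇒ ΔT = 1070 / (201.3×10³ × 12.2×10⁻⁶) = 435.6 K.
T = 23.8 + 435.6 = 459.4 °C.

459 °C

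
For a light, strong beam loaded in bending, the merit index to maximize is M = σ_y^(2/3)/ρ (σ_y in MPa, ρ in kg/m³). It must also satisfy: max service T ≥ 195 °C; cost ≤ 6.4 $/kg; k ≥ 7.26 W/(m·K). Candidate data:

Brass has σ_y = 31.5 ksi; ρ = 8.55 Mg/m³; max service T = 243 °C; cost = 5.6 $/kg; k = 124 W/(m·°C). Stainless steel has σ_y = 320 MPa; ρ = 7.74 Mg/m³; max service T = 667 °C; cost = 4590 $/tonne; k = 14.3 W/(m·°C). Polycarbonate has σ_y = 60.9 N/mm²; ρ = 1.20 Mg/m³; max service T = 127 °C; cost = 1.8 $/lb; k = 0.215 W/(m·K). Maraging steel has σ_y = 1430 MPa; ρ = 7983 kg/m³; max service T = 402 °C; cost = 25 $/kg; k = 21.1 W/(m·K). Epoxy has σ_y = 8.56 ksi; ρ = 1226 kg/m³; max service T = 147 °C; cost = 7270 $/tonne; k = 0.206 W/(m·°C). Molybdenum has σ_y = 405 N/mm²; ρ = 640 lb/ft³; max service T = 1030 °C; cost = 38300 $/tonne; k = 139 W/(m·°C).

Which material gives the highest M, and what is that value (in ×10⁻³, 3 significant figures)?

Screen on constraints: max service T ≥ 195 °C; cost ≤ 6.4 $/kg; k ≥ 7.26 W/(m·K). Survivors: brass, stainless steel.
In SI units:
  brass: σ_y = 217.2 MPa, ρ = 8550 kg/m³
  stainless steel: σ_y = 320.0 MPa, ρ = 7740 kg/m³
  stainless steel: M = 6.04×10⁻³
  brass: M = 4.23×10⁻³
Stainless steel has the largest M.

stainless steel, M = 6.04×10⁻³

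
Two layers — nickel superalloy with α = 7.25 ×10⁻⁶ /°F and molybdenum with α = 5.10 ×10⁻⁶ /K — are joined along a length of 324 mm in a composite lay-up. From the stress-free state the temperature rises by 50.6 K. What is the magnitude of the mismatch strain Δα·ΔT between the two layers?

nickel superalloy: α = 7.25×10⁻⁶/°F × 9/5 = 13.0×10⁻⁶/K.
Δα = |13.0 − 5.10|×10⁻⁶/K = 7.95×10⁻⁶/K.
Mismatch strain = Δα·ΔT = 7.95×10⁻⁶ × 50.6 = 4.02×10⁻⁴.

4.02×10⁻⁴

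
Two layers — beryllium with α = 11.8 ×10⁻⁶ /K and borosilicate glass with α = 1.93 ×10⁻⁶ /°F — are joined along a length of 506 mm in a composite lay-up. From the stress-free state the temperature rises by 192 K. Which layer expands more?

beryllium

borosilicate glass: α = 1.93×10⁻⁶/°F × 9/5 = 3.47×10⁻⁶/K.
α(beryllium) = 11.8×10⁻⁶/K vs α(borosilicate glass) = 3.47×10⁻⁶/K.
Higher α expands more for the same ΔT: beryllium.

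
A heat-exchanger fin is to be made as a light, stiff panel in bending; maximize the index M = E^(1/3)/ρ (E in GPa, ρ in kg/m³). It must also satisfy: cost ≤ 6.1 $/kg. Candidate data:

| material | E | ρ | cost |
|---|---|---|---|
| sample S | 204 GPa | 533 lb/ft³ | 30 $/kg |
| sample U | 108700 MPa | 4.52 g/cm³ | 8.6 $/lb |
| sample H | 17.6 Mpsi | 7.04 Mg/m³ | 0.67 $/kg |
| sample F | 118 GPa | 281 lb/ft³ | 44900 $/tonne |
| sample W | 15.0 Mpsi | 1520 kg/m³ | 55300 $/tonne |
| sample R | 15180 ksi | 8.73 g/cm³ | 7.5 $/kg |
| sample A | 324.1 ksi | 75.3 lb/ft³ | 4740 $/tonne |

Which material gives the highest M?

sample A

Screen on constraints: cost ≤ 6.1 $/kg. Survivors: sample H, sample A.
After converting to SI:
  sample H: E = 121.3 GPa, ρ = 7040 kg/m³
  sample A: E = 2.235 GPa, ρ = 1206 kg/m³
  sample A: M = 1.08×10⁻³
  sample H: M = 0.703×10⁻³
Highest index: sample A.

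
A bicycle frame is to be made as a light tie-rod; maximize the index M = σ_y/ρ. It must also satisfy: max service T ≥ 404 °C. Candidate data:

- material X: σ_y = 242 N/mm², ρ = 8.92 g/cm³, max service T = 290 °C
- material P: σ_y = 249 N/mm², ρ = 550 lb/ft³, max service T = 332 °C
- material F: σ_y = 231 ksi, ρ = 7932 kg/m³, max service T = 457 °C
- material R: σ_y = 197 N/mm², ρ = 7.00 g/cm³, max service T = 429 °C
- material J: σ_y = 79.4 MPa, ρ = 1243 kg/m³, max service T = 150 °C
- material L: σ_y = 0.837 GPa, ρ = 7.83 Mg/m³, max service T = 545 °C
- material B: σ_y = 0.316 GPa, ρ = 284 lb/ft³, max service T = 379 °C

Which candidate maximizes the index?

material F

Screen on constraints: max service T ≥ 404 °C. Survivors: material F, material R, material L.
Normalizing units and computing the index:
  material F: σ_y = 1593 MPa, ρ = 7932 kg/m³
  material R: σ_y = 197.0 MPa, ρ = 7000 kg/m³
  material L: σ_y = 837.0 MPa, ρ = 7830 kg/m³
  material F: M = 201 kN·m/kg
  material L: M = 107 kN·m/kg
  material R: M = 28.1 kN·m/kg
Highest index: material F.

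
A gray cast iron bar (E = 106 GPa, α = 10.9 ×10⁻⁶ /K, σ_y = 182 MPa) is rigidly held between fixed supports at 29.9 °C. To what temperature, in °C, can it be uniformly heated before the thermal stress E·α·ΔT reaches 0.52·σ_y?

E·α·ΔT = 94.64 MPa ⇒ ΔT = 94.64 / (106.0×10³ × 10.9×10⁻⁶) = 81.91 K.
T = 29.9 + 81.91 = 111.8 °C.

112 °C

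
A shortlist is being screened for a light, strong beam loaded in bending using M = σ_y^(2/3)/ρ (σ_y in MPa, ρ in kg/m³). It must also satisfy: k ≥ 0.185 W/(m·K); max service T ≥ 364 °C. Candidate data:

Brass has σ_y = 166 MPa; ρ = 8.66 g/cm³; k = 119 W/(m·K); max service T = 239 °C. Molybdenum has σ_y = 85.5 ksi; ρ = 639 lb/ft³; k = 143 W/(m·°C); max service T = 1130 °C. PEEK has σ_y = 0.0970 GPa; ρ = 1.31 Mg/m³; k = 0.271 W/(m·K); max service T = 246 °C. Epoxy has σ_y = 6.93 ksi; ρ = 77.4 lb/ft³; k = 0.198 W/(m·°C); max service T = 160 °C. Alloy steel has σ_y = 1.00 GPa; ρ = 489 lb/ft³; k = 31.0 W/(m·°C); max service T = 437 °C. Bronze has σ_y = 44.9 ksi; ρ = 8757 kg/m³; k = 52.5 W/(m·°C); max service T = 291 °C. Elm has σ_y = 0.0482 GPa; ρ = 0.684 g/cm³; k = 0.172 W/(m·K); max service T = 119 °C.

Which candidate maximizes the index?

alloy steel

Screen on constraints: k ≥ 0.185 W/(m·K); max service T ≥ 364 °C. Survivors: molybdenum, alloy steel.
After converting to SI:
  molybdenum: σ_y = 589.5 MPa, ρ = 10240 kg/m³
  alloy steel: σ_y = 1000 MPa, ρ = 7833 kg/m³
  alloy steel: M = 12.8×10⁻³
  molybdenum: M = 6.87×10⁻³
Alloy steel has the largest M.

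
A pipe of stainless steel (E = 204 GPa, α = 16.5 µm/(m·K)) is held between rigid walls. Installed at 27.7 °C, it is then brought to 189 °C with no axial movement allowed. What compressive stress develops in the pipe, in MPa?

ΔT = 161.3 K. Constrained thermal stress σ = E·α·ΔT = 204.0×10³ MPa × 16.5×10⁻⁶ × 161.3 = 543 MPa (compressive).

543 MPa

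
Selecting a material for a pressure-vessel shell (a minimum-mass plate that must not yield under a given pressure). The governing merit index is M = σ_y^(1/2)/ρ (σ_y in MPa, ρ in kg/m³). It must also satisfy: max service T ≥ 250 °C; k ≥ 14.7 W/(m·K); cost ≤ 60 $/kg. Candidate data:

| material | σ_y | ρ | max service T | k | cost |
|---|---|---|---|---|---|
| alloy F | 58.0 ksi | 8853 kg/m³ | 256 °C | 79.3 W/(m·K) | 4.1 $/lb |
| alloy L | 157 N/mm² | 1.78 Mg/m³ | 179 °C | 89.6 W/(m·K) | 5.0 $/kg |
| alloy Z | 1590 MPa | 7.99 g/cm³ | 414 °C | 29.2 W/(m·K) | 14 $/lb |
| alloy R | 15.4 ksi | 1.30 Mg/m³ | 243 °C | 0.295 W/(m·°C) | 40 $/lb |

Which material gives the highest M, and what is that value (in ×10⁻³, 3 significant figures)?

Screen on constraints: max service T ≥ 250 °C; k ≥ 14.7 W/(m·K); cost ≤ 60 $/kg. Survivors: alloy F, alloy Z.
After converting to SI:
  alloy F: σ_y = 399.9 MPa, ρ = 8853 kg/m³
  alloy Z: σ_y = 1590 MPa, ρ = 7990 kg/m³
  alloy Z: M = 4.99×10⁻³
  alloy F: M = 2.26×10⁻³
Alloy Z has the largest M.

alloy Z, M = 4.99×10⁻³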